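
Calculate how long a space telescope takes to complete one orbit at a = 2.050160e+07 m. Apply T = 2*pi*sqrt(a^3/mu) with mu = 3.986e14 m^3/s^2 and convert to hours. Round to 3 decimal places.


Step 1: a^3 / mu = 8.617142e+21 / 3.986e14 = 2.161852e+07
Step 2: sqrt(2.161852e+07) = 4649.5721 s
Step 3: T = 2*pi * 4649.5721 = 29214.12 s
Step 4: T in hours = 29214.12 / 3600 = 8.115 hours

8.115


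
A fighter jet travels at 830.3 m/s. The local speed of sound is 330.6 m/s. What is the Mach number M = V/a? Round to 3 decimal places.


Step 1: M = V / a = 830.3 / 330.6
Step 2: M = 2.511

2.511


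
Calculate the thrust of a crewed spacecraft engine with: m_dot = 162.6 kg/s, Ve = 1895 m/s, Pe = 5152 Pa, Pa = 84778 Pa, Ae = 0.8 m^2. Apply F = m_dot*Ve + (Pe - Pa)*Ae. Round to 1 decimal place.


Step 1: Momentum thrust = m_dot * Ve = 162.6 * 1895 = 308127.0 N
Step 2: Pressure thrust = (Pe - Pa) * Ae = (5152 - 84778) * 0.8 = -63700.8 N
Step 3: Total thrust F = 308127.0 + -63700.8 = 244426.2 N

244426.2


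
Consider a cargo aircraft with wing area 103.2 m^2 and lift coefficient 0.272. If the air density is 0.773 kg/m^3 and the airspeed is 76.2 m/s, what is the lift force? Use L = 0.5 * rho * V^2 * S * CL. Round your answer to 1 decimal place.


Step 1: Calculate dynamic pressure q = 0.5 * 0.773 * 76.2^2 = 0.5 * 0.773 * 5806.44 = 2244.1891 Pa
Step 2: Multiply by wing area and lift coefficient: L = 2244.1891 * 103.2 * 0.272
Step 3: L = 231600.311 * 0.272 = 62995.3 N

62995.3


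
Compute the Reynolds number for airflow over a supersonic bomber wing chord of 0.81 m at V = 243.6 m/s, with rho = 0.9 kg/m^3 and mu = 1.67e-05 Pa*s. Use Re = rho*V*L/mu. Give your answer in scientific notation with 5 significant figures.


Step 1: Numerator = rho * V * L = 0.9 * 243.6 * 0.81 = 177.5844
Step 2: Re = 177.5844 / 1.67e-05
Step 3: Re = 1.0634e+07

1.0634e+07


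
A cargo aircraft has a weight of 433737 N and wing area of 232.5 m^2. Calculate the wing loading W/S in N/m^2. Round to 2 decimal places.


Step 1: Wing loading = W / S = 433737 / 232.5
Step 2: Wing loading = 1865.54 N/m^2

1865.54


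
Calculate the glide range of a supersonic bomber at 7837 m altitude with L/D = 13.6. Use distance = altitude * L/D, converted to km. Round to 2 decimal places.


Step 1: Glide distance = altitude * L/D = 7837 * 13.6 = 106583.2 m
Step 2: Convert to km: 106583.2 / 1000 = 106.58 km

106.58


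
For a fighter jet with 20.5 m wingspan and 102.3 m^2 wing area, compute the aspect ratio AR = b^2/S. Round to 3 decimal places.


Step 1: b^2 = 20.5^2 = 420.25
Step 2: AR = 420.25 / 102.3 = 4.108

4.108


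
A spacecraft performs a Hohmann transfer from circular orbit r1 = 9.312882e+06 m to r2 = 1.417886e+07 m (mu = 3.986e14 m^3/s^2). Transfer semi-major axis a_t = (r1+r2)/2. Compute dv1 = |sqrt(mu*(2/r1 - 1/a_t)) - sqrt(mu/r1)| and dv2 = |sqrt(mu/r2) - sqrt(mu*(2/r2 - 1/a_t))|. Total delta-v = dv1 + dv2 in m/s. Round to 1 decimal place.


Step 1: Transfer semi-major axis a_t = (9.312882e+06 + 1.417886e+07) / 2 = 1.174587e+07 m
Step 2: v1 (circular at r1) = sqrt(mu/r1) = 6542.24 m/s
Step 3: v_t1 = sqrt(mu*(2/r1 - 1/a_t)) = 7187.94 m/s
Step 4: dv1 = |7187.94 - 6542.24| = 645.7 m/s
Step 5: v2 (circular at r2) = 5302.1 m/s, v_t2 = 4721.15 m/s
Step 6: dv2 = |5302.1 - 4721.15| = 580.95 m/s
Step 7: Total delta-v = 645.7 + 580.95 = 1226.7 m/s

1226.7


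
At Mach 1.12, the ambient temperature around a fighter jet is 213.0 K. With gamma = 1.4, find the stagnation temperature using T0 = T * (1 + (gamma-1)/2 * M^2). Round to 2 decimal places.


Step 1: (gamma-1)/2 = 0.2
Step 2: M^2 = 1.2544
Step 3: 1 + 0.2 * 1.2544 = 1.25088
Step 4: T0 = 213.0 * 1.25088 = 266.44 K

266.44


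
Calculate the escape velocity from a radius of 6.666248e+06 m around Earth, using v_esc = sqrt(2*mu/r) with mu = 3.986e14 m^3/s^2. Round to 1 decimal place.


Step 1: 2*mu/r = 2 * 3.986e14 / 6.666248e+06 = 119587510.0956
Step 2: v_esc = sqrt(119587510.0956) = 10935.6 m/s

10935.6


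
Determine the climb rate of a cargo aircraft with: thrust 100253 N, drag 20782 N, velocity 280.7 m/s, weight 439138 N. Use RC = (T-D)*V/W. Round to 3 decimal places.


Step 1: Excess thrust = T - D = 100253 - 20782 = 79471 N
Step 2: Excess power = 79471 * 280.7 = 22307509.7 W
Step 3: RC = 22307509.7 / 439138 = 50.798 m/s

50.798


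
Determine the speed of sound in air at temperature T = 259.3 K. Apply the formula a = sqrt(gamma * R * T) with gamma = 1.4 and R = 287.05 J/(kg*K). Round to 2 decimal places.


Step 1: gamma * R * T = 1.4 * 287.05 * 259.3 = 104204.891
Step 2: a = sqrt(104204.891) = 322.81 m/s

322.81


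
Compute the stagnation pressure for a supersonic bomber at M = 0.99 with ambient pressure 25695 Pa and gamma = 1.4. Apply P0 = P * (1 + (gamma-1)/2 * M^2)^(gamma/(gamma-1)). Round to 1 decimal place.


Step 1: (gamma-1)/2 * M^2 = 0.2 * 0.9801 = 0.19602
Step 2: 1 + 0.19602 = 1.19602
Step 3: Exponent gamma/(gamma-1) = 3.5
Step 4: P0 = 25695 * 1.19602^3.5 = 48076.5 Pa

48076.5


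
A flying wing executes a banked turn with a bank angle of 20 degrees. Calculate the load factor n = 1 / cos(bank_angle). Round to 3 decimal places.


Step 1: Convert 20 degrees to radians = 0.349066
Step 2: cos(20 deg) = 0.939693
Step 3: n = 1 / 0.939693 = 1.064

1.064


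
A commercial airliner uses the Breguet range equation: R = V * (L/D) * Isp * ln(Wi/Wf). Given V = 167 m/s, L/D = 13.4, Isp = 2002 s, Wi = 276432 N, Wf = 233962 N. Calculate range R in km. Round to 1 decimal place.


Step 1: Coefficient = V * (L/D) * Isp = 167 * 13.4 * 2002 = 4480075.6 m
Step 2: Wi/Wf = 276432 / 233962 = 1.181525
Step 3: ln(1.181525) = 0.166806
Step 4: R = 4480075.6 * 0.166806 = 747304.2 m = 747.3 km

747.3


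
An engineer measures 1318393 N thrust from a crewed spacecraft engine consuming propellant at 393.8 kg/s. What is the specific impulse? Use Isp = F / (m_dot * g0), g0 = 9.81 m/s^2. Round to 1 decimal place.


Step 1: m_dot * g0 = 393.8 * 9.81 = 3863.18
Step 2: Isp = 1318393 / 3863.18 = 341.3 s

341.3


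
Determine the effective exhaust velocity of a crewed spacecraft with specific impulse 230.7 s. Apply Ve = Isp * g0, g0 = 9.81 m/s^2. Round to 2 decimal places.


Step 1: Ve = Isp * g0 = 230.7 * 9.81
Step 2: Ve = 2263.17 m/s

2263.17


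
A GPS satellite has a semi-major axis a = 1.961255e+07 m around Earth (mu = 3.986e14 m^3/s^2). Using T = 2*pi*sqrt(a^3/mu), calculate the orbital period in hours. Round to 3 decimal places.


Step 1: a^3 / mu = 7.544009e+21 / 3.986e14 = 1.892626e+07
Step 2: sqrt(1.892626e+07) = 4350.4326 s
Step 3: T = 2*pi * 4350.4326 = 27334.57 s
Step 4: T in hours = 27334.57 / 3600 = 7.593 hours

7.593


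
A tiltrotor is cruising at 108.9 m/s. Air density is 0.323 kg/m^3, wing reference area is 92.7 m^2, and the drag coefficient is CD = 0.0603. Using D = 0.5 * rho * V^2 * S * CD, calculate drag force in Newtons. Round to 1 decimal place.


Step 1: Dynamic pressure q = 0.5 * 0.323 * 108.9^2 = 1915.2624 Pa
Step 2: Drag D = q * S * CD = 1915.2624 * 92.7 * 0.0603
Step 3: D = 10706.0 N

10706.0


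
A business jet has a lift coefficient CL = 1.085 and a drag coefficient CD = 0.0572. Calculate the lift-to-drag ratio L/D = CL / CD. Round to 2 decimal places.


Step 1: L/D = CL / CD = 1.085 / 0.0572
Step 2: L/D = 18.97

18.97


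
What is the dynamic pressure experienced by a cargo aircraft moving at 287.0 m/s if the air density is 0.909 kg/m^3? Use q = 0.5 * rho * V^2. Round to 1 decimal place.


Step 1: V^2 = 287.0^2 = 82369.0
Step 2: q = 0.5 * 0.909 * 82369.0
Step 3: q = 37436.7 Pa

37436.7


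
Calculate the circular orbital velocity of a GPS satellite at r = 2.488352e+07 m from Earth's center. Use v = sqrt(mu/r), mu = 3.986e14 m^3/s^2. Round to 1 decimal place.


Step 1: mu / r = 3.986e14 / 2.488352e+07 = 16018634.0196
Step 2: v = sqrt(16018634.0196) = 4002.3 m/s

4002.3


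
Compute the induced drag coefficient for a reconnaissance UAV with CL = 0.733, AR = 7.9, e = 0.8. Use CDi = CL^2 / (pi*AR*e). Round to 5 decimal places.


Step 1: CL^2 = 0.733^2 = 0.537289
Step 2: pi * AR * e = 3.14159 * 7.9 * 0.8 = 19.854866
Step 3: CDi = 0.537289 / 19.854866 = 0.02706

0.02706


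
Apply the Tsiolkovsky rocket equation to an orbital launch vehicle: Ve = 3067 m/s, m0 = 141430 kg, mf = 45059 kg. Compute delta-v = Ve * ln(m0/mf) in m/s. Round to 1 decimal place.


Step 1: Mass ratio m0/mf = 141430 / 45059 = 3.138774
Step 2: ln(3.138774) = 1.143832
Step 3: delta-v = 3067 * 1.143832 = 3508.1 m/s

3508.1


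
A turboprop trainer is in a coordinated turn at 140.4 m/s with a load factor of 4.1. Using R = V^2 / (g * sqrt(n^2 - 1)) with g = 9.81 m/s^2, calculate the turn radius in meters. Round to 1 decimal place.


Step 1: V^2 = 140.4^2 = 19712.16
Step 2: n^2 - 1 = 4.1^2 - 1 = 15.81
Step 3: sqrt(15.81) = 3.976179
Step 4: R = 19712.16 / (9.81 * 3.976179) = 505.4 m

505.4


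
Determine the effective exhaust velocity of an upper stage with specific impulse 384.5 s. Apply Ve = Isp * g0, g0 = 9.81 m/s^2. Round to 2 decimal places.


Step 1: Ve = Isp * g0 = 384.5 * 9.81
Step 2: Ve = 3771.95 m/s

3771.95


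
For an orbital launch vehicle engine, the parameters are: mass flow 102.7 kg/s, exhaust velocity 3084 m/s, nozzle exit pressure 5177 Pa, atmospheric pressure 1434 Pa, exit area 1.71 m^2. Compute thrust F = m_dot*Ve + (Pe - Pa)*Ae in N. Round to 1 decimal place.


Step 1: Momentum thrust = m_dot * Ve = 102.7 * 3084 = 316726.8 N
Step 2: Pressure thrust = (Pe - Pa) * Ae = (5177 - 1434) * 1.71 = 6400.53 N
Step 3: Total thrust F = 316726.8 + 6400.53 = 323127.3 N

323127.3


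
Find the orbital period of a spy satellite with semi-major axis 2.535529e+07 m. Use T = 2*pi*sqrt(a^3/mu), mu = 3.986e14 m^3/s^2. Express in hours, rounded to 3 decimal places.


Step 1: a^3 / mu = 1.630068e+22 / 3.986e14 = 4.089483e+07
Step 2: sqrt(4.089483e+07) = 6394.9069 s
Step 3: T = 2*pi * 6394.9069 = 40180.39 s
Step 4: T in hours = 40180.39 / 3600 = 11.161 hours

11.161


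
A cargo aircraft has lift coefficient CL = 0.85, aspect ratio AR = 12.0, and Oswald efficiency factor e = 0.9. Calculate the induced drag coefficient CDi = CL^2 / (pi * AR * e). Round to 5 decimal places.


Step 1: CL^2 = 0.85^2 = 0.7225
Step 2: pi * AR * e = 3.14159 * 12.0 * 0.9 = 33.929201
Step 3: CDi = 0.7225 / 33.929201 = 0.02129

0.02129


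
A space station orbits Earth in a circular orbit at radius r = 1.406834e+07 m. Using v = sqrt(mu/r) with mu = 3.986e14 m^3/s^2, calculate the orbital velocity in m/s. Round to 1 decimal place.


Step 1: mu / r = 3.986e14 / 1.406834e+07 = 28333122.4579
Step 2: v = sqrt(28333122.4579) = 5322.9 m/s

5322.9


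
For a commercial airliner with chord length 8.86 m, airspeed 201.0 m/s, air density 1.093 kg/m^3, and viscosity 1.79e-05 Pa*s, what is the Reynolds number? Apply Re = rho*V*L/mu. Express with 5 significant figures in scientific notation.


Step 1: Numerator = rho * V * L = 1.093 * 201.0 * 8.86 = 1946.47998
Step 2: Re = 1946.47998 / 1.79e-05
Step 3: Re = 1.0874e+08

1.0874e+08


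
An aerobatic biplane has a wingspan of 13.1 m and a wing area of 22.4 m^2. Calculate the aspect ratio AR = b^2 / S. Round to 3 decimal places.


Step 1: b^2 = 13.1^2 = 171.61
Step 2: AR = 171.61 / 22.4 = 7.661

7.661


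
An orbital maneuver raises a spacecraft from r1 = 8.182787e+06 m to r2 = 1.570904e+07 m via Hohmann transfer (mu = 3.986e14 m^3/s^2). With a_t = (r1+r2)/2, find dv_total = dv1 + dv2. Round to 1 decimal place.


Step 1: Transfer semi-major axis a_t = (8.182787e+06 + 1.570904e+07) / 2 = 1.194591e+07 m
Step 2: v1 (circular at r1) = sqrt(mu/r1) = 6979.4 m/s
Step 3: v_t1 = sqrt(mu*(2/r1 - 1/a_t)) = 8003.56 m/s
Step 4: dv1 = |8003.56 - 6979.4| = 1024.16 m/s
Step 5: v2 (circular at r2) = 5037.25 m/s, v_t2 = 4169.03 m/s
Step 6: dv2 = |5037.25 - 4169.03| = 868.23 m/s
Step 7: Total delta-v = 1024.16 + 868.23 = 1892.4 m/s

1892.4


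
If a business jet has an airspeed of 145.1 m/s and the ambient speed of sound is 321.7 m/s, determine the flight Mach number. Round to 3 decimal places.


Step 1: M = V / a = 145.1 / 321.7
Step 2: M = 0.451

0.451


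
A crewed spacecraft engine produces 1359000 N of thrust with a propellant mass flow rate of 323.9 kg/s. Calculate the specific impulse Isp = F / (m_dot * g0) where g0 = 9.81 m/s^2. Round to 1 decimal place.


Step 1: m_dot * g0 = 323.9 * 9.81 = 3177.46
Step 2: Isp = 1359000 / 3177.46 = 427.7 s

427.7


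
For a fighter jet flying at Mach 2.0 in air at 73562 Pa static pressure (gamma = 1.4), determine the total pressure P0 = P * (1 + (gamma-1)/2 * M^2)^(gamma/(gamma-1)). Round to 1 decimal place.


Step 1: (gamma-1)/2 * M^2 = 0.2 * 4.0 = 0.8
Step 2: 1 + 0.8 = 1.8
Step 3: Exponent gamma/(gamma-1) = 3.5
Step 4: P0 = 73562 * 1.8^3.5 = 575582.1 Pa

575582.1


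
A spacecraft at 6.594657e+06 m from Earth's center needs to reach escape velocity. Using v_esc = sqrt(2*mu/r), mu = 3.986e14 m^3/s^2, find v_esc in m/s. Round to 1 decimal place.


Step 1: 2*mu/r = 2 * 3.986e14 / 6.594657e+06 = 120885741.2903
Step 2: v_esc = sqrt(120885741.2903) = 10994.8 m/s

10994.8


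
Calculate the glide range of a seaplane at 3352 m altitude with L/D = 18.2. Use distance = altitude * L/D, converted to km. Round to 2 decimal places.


Step 1: Glide distance = altitude * L/D = 3352 * 18.2 = 61006.4 m
Step 2: Convert to km: 61006.4 / 1000 = 61.01 km

61.01


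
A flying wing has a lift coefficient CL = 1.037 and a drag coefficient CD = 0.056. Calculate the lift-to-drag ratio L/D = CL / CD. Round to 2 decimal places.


Step 1: L/D = CL / CD = 1.037 / 0.056
Step 2: L/D = 18.52

18.52


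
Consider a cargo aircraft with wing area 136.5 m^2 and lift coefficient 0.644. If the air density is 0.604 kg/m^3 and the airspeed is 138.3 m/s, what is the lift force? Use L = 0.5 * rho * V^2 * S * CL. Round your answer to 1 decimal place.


Step 1: Calculate dynamic pressure q = 0.5 * 0.604 * 138.3^2 = 0.5 * 0.604 * 19126.89 = 5776.3208 Pa
Step 2: Multiply by wing area and lift coefficient: L = 5776.3208 * 136.5 * 0.644
Step 3: L = 788467.7865 * 0.644 = 507773.3 N

507773.3


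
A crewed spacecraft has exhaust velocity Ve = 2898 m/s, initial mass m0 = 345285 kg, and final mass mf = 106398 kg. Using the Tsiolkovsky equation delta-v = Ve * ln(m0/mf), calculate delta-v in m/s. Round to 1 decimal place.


Step 1: Mass ratio m0/mf = 345285 / 106398 = 3.245221
Step 2: ln(3.245221) = 1.177183
Step 3: delta-v = 2898 * 1.177183 = 3411.5 m/s

3411.5


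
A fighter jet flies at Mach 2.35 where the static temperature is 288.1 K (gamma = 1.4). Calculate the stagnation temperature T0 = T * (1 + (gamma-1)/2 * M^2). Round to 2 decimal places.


Step 1: (gamma-1)/2 = 0.2
Step 2: M^2 = 5.5225
Step 3: 1 + 0.2 * 5.5225 = 2.1045
Step 4: T0 = 288.1 * 2.1045 = 606.31 K

606.31


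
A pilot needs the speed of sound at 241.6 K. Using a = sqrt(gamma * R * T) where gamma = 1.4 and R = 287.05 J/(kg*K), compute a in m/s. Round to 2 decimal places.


Step 1: gamma * R * T = 1.4 * 287.05 * 241.6 = 97091.792
Step 2: a = sqrt(97091.792) = 311.60 m/s

311.60


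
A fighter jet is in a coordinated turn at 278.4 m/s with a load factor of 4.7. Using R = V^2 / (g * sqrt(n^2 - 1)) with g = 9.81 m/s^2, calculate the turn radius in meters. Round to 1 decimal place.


Step 1: V^2 = 278.4^2 = 77506.56
Step 2: n^2 - 1 = 4.7^2 - 1 = 21.09
Step 3: sqrt(21.09) = 4.592385
Step 4: R = 77506.56 / (9.81 * 4.592385) = 1720.4 m

1720.4


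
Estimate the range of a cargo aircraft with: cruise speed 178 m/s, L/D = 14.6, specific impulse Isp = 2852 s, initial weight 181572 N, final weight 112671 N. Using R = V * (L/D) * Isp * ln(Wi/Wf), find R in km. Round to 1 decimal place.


Step 1: Coefficient = V * (L/D) * Isp = 178 * 14.6 * 2852 = 7411777.6 m
Step 2: Wi/Wf = 181572 / 112671 = 1.611524
Step 3: ln(1.611524) = 0.47718
Step 4: R = 7411777.6 * 0.47718 = 3536753.5 m = 3536.8 km

3536.8


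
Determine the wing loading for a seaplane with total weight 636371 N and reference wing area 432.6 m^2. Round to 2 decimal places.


Step 1: Wing loading = W / S = 636371 / 432.6
Step 2: Wing loading = 1471.04 N/m^2

1471.04


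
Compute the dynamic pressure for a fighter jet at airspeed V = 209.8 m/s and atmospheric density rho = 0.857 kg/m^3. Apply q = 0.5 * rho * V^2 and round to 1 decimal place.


Step 1: V^2 = 209.8^2 = 44016.04
Step 2: q = 0.5 * 0.857 * 44016.04
Step 3: q = 18860.9 Pa

18860.9


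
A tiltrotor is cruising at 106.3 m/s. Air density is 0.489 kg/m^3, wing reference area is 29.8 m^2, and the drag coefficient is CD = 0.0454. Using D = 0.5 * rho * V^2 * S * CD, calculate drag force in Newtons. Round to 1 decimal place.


Step 1: Dynamic pressure q = 0.5 * 0.489 * 106.3^2 = 2762.7742 Pa
Step 2: Drag D = q * S * CD = 2762.7742 * 29.8 * 0.0454
Step 3: D = 3737.8 N

3737.8


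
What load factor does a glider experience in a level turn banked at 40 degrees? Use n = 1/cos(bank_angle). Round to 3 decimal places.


Step 1: Convert 40 degrees to radians = 0.698132
Step 2: cos(40 deg) = 0.766044
Step 3: n = 1 / 0.766044 = 1.305

1.305


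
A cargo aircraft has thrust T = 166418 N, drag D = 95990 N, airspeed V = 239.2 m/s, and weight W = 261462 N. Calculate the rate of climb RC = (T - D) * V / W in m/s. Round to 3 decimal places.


Step 1: Excess thrust = T - D = 166418 - 95990 = 70428 N
Step 2: Excess power = 70428 * 239.2 = 16846377.6 W
Step 3: RC = 16846377.6 / 261462 = 64.431 m/s

64.431


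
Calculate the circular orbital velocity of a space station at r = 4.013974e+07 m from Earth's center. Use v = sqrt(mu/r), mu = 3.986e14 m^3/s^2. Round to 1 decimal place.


Step 1: mu / r = 3.986e14 / 4.013974e+07 = 9930308.4674
Step 2: v = sqrt(9930308.4674) = 3151.2 m/s

3151.2


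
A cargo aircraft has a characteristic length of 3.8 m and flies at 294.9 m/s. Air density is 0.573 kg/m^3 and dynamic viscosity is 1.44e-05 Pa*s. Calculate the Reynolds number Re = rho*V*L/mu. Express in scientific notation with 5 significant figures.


Step 1: Numerator = rho * V * L = 0.573 * 294.9 * 3.8 = 642.11526
Step 2: Re = 642.11526 / 1.44e-05
Step 3: Re = 4.4591e+07

4.4591e+07


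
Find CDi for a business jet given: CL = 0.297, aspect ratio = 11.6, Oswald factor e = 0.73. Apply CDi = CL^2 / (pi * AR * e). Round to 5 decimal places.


Step 1: CL^2 = 0.297^2 = 0.088209
Step 2: pi * AR * e = 3.14159 * 11.6 * 0.73 = 26.603007
Step 3: CDi = 0.088209 / 26.603007 = 0.00332

0.00332


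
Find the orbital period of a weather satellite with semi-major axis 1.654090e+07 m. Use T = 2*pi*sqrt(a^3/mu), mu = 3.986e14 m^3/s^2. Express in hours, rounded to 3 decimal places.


Step 1: a^3 / mu = 4.525613e+21 / 3.986e14 = 1.135377e+07
Step 2: sqrt(1.135377e+07) = 3369.5357 s
Step 3: T = 2*pi * 3369.5357 = 21171.42 s
Step 4: T in hours = 21171.42 / 3600 = 5.881 hours

5.881


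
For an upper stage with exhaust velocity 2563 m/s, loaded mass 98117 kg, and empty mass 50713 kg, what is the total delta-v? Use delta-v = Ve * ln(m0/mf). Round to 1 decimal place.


Step 1: Mass ratio m0/mf = 98117 / 50713 = 1.93475
Step 2: ln(1.93475) = 0.659978
Step 3: delta-v = 2563 * 0.659978 = 1691.5 m/s

1691.5


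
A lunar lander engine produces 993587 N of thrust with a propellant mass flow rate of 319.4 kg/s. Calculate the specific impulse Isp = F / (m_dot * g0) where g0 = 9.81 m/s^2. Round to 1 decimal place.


Step 1: m_dot * g0 = 319.4 * 9.81 = 3133.31
Step 2: Isp = 993587 / 3133.31 = 317.1 s

317.1


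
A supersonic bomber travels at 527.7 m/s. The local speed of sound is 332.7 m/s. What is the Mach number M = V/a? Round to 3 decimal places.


Step 1: M = V / a = 527.7 / 332.7
Step 2: M = 1.586

1.586


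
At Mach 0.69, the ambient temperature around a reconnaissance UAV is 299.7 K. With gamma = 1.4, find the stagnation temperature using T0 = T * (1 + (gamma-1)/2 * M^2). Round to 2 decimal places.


Step 1: (gamma-1)/2 = 0.2
Step 2: M^2 = 0.4761
Step 3: 1 + 0.2 * 0.4761 = 1.09522
Step 4: T0 = 299.7 * 1.09522 = 328.24 K

328.24


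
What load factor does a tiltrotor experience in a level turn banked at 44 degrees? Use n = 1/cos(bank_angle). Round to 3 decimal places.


Step 1: Convert 44 degrees to radians = 0.767945
Step 2: cos(44 deg) = 0.71934
Step 3: n = 1 / 0.71934 = 1.390

1.390


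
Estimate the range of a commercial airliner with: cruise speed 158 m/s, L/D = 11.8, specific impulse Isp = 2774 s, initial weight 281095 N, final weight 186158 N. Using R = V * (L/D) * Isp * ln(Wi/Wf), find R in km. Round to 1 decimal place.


Step 1: Coefficient = V * (L/D) * Isp = 158 * 11.8 * 2774 = 5171845.6 m
Step 2: Wi/Wf = 281095 / 186158 = 1.509981
Step 3: ln(1.509981) = 0.412097
Step 4: R = 5171845.6 * 0.412097 = 2131301.6 m = 2131.3 km

2131.3


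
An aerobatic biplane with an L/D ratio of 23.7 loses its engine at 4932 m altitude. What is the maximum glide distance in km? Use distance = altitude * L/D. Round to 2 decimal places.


Step 1: Glide distance = altitude * L/D = 4932 * 23.7 = 116888.4 m
Step 2: Convert to km: 116888.4 / 1000 = 116.89 km

116.89


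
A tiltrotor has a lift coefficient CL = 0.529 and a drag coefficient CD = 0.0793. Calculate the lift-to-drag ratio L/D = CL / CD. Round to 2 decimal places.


Step 1: L/D = CL / CD = 0.529 / 0.0793
Step 2: L/D = 6.67

6.67


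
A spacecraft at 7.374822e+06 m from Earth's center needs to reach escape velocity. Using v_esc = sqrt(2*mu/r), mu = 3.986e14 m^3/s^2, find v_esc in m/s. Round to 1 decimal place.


Step 1: 2*mu/r = 2 * 3.986e14 / 7.374822e+06 = 108097524.2521
Step 2: v_esc = sqrt(108097524.2521) = 10397.0 m/s

10397.0


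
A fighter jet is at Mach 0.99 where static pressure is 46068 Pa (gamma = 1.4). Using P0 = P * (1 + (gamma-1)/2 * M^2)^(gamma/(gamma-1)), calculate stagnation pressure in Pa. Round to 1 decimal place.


Step 1: (gamma-1)/2 * M^2 = 0.2 * 0.9801 = 0.19602
Step 2: 1 + 0.19602 = 1.19602
Step 3: Exponent gamma/(gamma-1) = 3.5
Step 4: P0 = 46068 * 1.19602^3.5 = 86195.4 Pa

86195.4


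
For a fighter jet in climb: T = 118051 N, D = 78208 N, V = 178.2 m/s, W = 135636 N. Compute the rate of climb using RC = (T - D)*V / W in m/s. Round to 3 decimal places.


Step 1: Excess thrust = T - D = 118051 - 78208 = 39843 N
Step 2: Excess power = 39843 * 178.2 = 7100022.6 W
Step 3: RC = 7100022.6 / 135636 = 52.346 m/s

52.346


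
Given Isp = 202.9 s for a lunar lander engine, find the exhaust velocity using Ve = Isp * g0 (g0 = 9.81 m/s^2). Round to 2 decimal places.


Step 1: Ve = Isp * g0 = 202.9 * 9.81
Step 2: Ve = 1990.45 m/s

1990.45


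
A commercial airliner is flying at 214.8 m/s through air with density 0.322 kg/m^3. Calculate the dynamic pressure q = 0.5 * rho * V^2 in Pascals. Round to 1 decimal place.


Step 1: V^2 = 214.8^2 = 46139.04
Step 2: q = 0.5 * 0.322 * 46139.04
Step 3: q = 7428.4 Pa

7428.4


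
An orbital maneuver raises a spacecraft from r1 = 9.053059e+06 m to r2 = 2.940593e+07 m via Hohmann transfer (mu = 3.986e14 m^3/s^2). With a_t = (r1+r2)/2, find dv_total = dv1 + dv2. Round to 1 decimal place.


Step 1: Transfer semi-major axis a_t = (9.053059e+06 + 2.940593e+07) / 2 = 1.922949e+07 m
Step 2: v1 (circular at r1) = sqrt(mu/r1) = 6635.46 m/s
Step 3: v_t1 = sqrt(mu*(2/r1 - 1/a_t)) = 8205.49 m/s
Step 4: dv1 = |8205.49 - 6635.46| = 1570.03 m/s
Step 5: v2 (circular at r2) = 3681.72 m/s, v_t2 = 2526.18 m/s
Step 6: dv2 = |3681.72 - 2526.18| = 1155.54 m/s
Step 7: Total delta-v = 1570.03 + 1155.54 = 2725.6 m/s

2725.6


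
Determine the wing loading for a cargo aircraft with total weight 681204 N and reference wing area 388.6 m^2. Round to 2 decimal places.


Step 1: Wing loading = W / S = 681204 / 388.6
Step 2: Wing loading = 1752.97 N/m^2

1752.97


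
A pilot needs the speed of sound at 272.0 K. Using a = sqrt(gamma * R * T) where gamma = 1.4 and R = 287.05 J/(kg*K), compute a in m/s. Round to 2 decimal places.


Step 1: gamma * R * T = 1.4 * 287.05 * 272.0 = 109308.64
Step 2: a = sqrt(109308.64) = 330.62 m/s

330.62


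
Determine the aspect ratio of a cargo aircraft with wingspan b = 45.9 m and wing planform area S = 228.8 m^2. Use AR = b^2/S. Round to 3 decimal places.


Step 1: b^2 = 45.9^2 = 2106.81
Step 2: AR = 2106.81 / 228.8 = 9.208

9.208


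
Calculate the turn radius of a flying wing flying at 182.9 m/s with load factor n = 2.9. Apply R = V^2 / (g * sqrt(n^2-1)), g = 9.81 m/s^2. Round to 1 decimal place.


Step 1: V^2 = 182.9^2 = 33452.41
Step 2: n^2 - 1 = 2.9^2 - 1 = 7.41
Step 3: sqrt(7.41) = 2.722132
Step 4: R = 33452.41 / (9.81 * 2.722132) = 1252.7 m

1252.7


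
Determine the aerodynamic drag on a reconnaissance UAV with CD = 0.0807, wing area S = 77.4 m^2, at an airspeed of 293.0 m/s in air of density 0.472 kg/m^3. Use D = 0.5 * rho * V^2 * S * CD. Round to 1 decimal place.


Step 1: Dynamic pressure q = 0.5 * 0.472 * 293.0^2 = 20260.364 Pa
Step 2: Drag D = q * S * CD = 20260.364 * 77.4 * 0.0807
Step 3: D = 126549.9 N

126549.9


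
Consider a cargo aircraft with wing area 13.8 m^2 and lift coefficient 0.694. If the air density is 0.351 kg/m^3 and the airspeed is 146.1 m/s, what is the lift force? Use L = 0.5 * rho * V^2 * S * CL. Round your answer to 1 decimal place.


Step 1: Calculate dynamic pressure q = 0.5 * 0.351 * 146.1^2 = 0.5 * 0.351 * 21345.21 = 3746.0844 Pa
Step 2: Multiply by wing area and lift coefficient: L = 3746.0844 * 13.8 * 0.694
Step 3: L = 51695.9641 * 0.694 = 35877.0 N

35877.0


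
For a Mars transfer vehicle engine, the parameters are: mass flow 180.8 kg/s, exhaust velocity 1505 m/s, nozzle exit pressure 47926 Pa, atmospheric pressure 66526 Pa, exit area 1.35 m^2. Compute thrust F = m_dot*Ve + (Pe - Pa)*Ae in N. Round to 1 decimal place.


Step 1: Momentum thrust = m_dot * Ve = 180.8 * 1505 = 272104.0 N
Step 2: Pressure thrust = (Pe - Pa) * Ae = (47926 - 66526) * 1.35 = -25110.00 N
Step 3: Total thrust F = 272104.0 + -25110.00 = 246994.0 N

246994.0


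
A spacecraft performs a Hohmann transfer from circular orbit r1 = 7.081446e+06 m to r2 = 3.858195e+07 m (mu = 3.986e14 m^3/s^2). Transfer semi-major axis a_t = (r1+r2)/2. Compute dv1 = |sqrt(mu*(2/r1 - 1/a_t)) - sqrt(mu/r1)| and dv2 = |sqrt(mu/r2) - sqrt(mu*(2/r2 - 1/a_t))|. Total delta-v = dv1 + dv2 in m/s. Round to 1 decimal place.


Step 1: Transfer semi-major axis a_t = (7.081446e+06 + 3.858195e+07) / 2 = 2.283170e+07 m
Step 2: v1 (circular at r1) = sqrt(mu/r1) = 7502.53 m/s
Step 3: v_t1 = sqrt(mu*(2/r1 - 1/a_t)) = 9752.83 m/s
Step 4: dv1 = |9752.83 - 7502.53| = 2250.3 m/s
Step 5: v2 (circular at r2) = 3214.23 m/s, v_t2 = 1790.06 m/s
Step 6: dv2 = |3214.23 - 1790.06| = 1424.16 m/s
Step 7: Total delta-v = 2250.3 + 1424.16 = 3674.5 m/s

3674.5


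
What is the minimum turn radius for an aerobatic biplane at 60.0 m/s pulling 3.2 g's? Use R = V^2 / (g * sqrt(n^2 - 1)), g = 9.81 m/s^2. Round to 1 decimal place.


Step 1: V^2 = 60.0^2 = 3600.0
Step 2: n^2 - 1 = 3.2^2 - 1 = 9.24
Step 3: sqrt(9.24) = 3.039737
Step 4: R = 3600.0 / (9.81 * 3.039737) = 120.7 m

120.7


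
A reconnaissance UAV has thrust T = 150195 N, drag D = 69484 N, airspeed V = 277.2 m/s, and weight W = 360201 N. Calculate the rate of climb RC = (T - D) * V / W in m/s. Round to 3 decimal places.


Step 1: Excess thrust = T - D = 150195 - 69484 = 80711 N
Step 2: Excess power = 80711 * 277.2 = 22373089.2 W
Step 3: RC = 22373089.2 / 360201 = 62.113 m/s

62.113


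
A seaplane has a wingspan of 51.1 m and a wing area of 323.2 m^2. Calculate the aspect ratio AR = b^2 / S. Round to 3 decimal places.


Step 1: b^2 = 51.1^2 = 2611.21
Step 2: AR = 2611.21 / 323.2 = 8.079

8.079


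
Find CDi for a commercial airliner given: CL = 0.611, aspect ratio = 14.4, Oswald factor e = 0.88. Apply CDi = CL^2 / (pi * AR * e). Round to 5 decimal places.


Step 1: CL^2 = 0.611^2 = 0.373321
Step 2: pi * AR * e = 3.14159 * 14.4 * 0.88 = 39.810262
Step 3: CDi = 0.373321 / 39.810262 = 0.00938

0.00938


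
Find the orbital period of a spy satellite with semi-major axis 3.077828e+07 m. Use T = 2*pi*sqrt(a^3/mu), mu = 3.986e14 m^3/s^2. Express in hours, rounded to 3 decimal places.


Step 1: a^3 / mu = 2.915634e+22 / 3.986e14 = 7.314687e+07
Step 2: sqrt(7.314687e+07) = 8552.5943 s
Step 3: T = 2*pi * 8552.5943 = 53737.53 s
Step 4: T in hours = 53737.53 / 3600 = 14.927 hours

14.927


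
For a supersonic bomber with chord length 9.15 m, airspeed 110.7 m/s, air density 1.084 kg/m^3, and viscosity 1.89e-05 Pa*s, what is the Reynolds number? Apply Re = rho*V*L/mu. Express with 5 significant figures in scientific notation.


Step 1: Numerator = rho * V * L = 1.084 * 110.7 * 9.15 = 1097.98902
Step 2: Re = 1097.98902 / 1.89e-05
Step 3: Re = 5.8095e+07

5.8095e+07


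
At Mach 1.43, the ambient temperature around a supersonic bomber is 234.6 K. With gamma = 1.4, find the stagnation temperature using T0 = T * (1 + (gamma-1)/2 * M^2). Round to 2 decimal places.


Step 1: (gamma-1)/2 = 0.2
Step 2: M^2 = 2.0449
Step 3: 1 + 0.2 * 2.0449 = 1.40898
Step 4: T0 = 234.6 * 1.40898 = 330.55 K

330.55


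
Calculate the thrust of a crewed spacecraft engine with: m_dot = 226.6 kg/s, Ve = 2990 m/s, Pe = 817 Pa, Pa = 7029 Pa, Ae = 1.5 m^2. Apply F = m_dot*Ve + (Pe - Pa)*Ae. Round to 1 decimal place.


Step 1: Momentum thrust = m_dot * Ve = 226.6 * 2990 = 677534.0 N
Step 2: Pressure thrust = (Pe - Pa) * Ae = (817 - 7029) * 1.5 = -9318.0 N
Step 3: Total thrust F = 677534.0 + -9318.0 = 668216.0 N

668216.0


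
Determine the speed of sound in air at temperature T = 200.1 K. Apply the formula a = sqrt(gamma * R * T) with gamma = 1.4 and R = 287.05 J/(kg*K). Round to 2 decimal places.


Step 1: gamma * R * T = 1.4 * 287.05 * 200.1 = 80414.187
Step 2: a = sqrt(80414.187) = 283.57 m/s

283.57


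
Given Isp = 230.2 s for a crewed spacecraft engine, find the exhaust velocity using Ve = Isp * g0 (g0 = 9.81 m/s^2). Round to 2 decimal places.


Step 1: Ve = Isp * g0 = 230.2 * 9.81
Step 2: Ve = 2258.26 m/s

2258.26


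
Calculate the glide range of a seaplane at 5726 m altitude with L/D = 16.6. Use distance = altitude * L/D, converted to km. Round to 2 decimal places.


Step 1: Glide distance = altitude * L/D = 5726 * 16.6 = 95051.6 m
Step 2: Convert to km: 95051.6 / 1000 = 95.05 km

95.05


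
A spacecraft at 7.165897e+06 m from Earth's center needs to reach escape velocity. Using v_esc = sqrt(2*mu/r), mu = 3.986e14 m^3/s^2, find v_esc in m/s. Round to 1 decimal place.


Step 1: 2*mu/r = 2 * 3.986e14 / 7.165897e+06 = 111249156.9443
Step 2: v_esc = sqrt(111249156.9443) = 10547.5 m/s

10547.5


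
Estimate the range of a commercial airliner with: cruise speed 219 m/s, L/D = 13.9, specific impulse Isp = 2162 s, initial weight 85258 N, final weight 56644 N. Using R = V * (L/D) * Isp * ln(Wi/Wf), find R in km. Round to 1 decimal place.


Step 1: Coefficient = V * (L/D) * Isp = 219 * 13.9 * 2162 = 6581344.2 m
Step 2: Wi/Wf = 85258 / 56644 = 1.505155
Step 3: ln(1.505155) = 0.408896
Step 4: R = 6581344.2 * 0.408896 = 2691084.6 m = 2691.1 km

2691.1


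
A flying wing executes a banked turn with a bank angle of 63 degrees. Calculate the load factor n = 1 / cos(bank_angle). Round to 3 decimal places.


Step 1: Convert 63 degrees to radians = 1.099557
Step 2: cos(63 deg) = 0.45399
Step 3: n = 1 / 0.45399 = 2.203

2.203


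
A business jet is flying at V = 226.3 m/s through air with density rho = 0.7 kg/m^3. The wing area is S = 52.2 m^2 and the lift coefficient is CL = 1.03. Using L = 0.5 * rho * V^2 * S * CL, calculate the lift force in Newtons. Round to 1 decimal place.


Step 1: Calculate dynamic pressure q = 0.5 * 0.7 * 226.3^2 = 0.5 * 0.7 * 51211.69 = 17924.0915 Pa
Step 2: Multiply by wing area and lift coefficient: L = 17924.0915 * 52.2 * 1.03
Step 3: L = 935637.5763 * 1.03 = 963706.7 N

963706.7


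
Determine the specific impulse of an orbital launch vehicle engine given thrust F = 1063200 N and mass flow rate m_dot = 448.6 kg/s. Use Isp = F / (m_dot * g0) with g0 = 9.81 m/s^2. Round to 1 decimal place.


Step 1: m_dot * g0 = 448.6 * 9.81 = 4400.77
Step 2: Isp = 1063200 / 4400.77 = 241.6 s

241.6


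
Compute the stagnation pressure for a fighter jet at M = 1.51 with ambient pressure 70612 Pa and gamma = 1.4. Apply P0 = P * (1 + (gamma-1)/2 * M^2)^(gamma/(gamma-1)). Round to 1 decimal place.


Step 1: (gamma-1)/2 * M^2 = 0.2 * 2.2801 = 0.45602
Step 2: 1 + 0.45602 = 1.45602
Step 3: Exponent gamma/(gamma-1) = 3.5
Step 4: P0 = 70612 * 1.45602^3.5 = 263005.1 Pa

263005.1


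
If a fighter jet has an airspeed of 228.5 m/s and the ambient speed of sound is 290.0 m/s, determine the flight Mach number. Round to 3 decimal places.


Step 1: M = V / a = 228.5 / 290.0
Step 2: M = 0.788

0.788


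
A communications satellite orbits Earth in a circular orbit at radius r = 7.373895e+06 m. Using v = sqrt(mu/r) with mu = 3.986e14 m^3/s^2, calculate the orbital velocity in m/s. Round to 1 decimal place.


Step 1: mu / r = 3.986e14 / 7.373895e+06 = 54055556.7987
Step 2: v = sqrt(54055556.7987) = 7352.2 m/s

7352.2


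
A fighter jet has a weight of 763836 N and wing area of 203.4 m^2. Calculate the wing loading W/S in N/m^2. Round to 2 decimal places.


Step 1: Wing loading = W / S = 763836 / 203.4
Step 2: Wing loading = 3755.34 N/m^2

3755.34


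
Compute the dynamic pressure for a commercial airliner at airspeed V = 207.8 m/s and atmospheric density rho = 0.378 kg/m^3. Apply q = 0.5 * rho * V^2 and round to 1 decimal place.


Step 1: V^2 = 207.8^2 = 43180.84
Step 2: q = 0.5 * 0.378 * 43180.84
Step 3: q = 8161.2 Pa

8161.2


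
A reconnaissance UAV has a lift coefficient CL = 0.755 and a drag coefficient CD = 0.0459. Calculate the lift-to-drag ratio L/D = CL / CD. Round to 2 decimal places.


Step 1: L/D = CL / CD = 0.755 / 0.0459
Step 2: L/D = 16.45

16.45


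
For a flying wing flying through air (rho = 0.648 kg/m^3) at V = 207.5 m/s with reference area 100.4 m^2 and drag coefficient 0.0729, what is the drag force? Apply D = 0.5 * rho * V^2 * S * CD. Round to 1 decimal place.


Step 1: Dynamic pressure q = 0.5 * 0.648 * 207.5^2 = 13950.225 Pa
Step 2: Drag D = q * S * CD = 13950.225 * 100.4 * 0.0729
Step 3: D = 102103.9 N

102103.9


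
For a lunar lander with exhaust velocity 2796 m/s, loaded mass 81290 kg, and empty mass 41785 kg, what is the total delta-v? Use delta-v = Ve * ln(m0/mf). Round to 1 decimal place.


Step 1: Mass ratio m0/mf = 81290 / 41785 = 1.945435
Step 2: ln(1.945435) = 0.665486
Step 3: delta-v = 2796 * 0.665486 = 1860.7 m/s

1860.7


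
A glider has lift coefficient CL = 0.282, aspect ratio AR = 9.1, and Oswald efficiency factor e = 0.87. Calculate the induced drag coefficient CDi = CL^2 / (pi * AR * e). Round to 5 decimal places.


Step 1: CL^2 = 0.282^2 = 0.079524
Step 2: pi * AR * e = 3.14159 * 9.1 * 0.87 = 24.871989
Step 3: CDi = 0.079524 / 24.871989 = 0.00320

0.00320


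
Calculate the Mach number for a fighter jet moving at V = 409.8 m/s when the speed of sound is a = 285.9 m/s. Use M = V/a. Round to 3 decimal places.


Step 1: M = V / a = 409.8 / 285.9
Step 2: M = 1.433

1.433


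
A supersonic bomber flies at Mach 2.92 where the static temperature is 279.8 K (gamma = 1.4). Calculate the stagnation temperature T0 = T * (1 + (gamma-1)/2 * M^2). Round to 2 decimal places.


Step 1: (gamma-1)/2 = 0.2
Step 2: M^2 = 8.5264
Step 3: 1 + 0.2 * 8.5264 = 2.70528
Step 4: T0 = 279.8 * 2.70528 = 756.94 K

756.94


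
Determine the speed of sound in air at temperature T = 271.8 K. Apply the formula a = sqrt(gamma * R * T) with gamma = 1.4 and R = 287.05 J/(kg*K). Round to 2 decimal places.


Step 1: gamma * R * T = 1.4 * 287.05 * 271.8 = 109228.266
Step 2: a = sqrt(109228.266) = 330.50 m/s

330.50


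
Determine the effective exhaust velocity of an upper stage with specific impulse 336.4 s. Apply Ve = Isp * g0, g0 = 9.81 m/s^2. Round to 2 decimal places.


Step 1: Ve = Isp * g0 = 336.4 * 9.81
Step 2: Ve = 3300.08 m/s

3300.08


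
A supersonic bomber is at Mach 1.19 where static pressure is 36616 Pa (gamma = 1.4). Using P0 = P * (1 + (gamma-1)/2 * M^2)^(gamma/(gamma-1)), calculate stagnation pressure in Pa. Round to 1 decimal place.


Step 1: (gamma-1)/2 * M^2 = 0.2 * 1.4161 = 0.28322
Step 2: 1 + 0.28322 = 1.28322
Step 3: Exponent gamma/(gamma-1) = 3.5
Step 4: P0 = 36616 * 1.28322^3.5 = 87644.5 Pa

87644.5


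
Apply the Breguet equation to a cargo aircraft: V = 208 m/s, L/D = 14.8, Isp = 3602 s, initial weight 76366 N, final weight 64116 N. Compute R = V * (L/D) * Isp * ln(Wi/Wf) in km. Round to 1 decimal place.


Step 1: Coefficient = V * (L/D) * Isp = 208 * 14.8 * 3602 = 11088396.8 m
Step 2: Wi/Wf = 76366 / 64116 = 1.19106
Step 3: ln(1.19106) = 0.174844
Step 4: R = 11088396.8 * 0.174844 = 1938735.5 m = 1938.7 km

1938.7


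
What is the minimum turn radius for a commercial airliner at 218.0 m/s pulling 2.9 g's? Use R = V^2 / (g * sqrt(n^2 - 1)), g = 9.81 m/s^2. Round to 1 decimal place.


Step 1: V^2 = 218.0^2 = 47524.0
Step 2: n^2 - 1 = 2.9^2 - 1 = 7.41
Step 3: sqrt(7.41) = 2.722132
Step 4: R = 47524.0 / (9.81 * 2.722132) = 1779.7 m

1779.7


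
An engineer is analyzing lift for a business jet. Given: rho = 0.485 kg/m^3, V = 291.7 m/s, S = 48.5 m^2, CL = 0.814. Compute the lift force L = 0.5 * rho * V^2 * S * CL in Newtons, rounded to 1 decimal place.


Step 1: Calculate dynamic pressure q = 0.5 * 0.485 * 291.7^2 = 0.5 * 0.485 * 85088.89 = 20634.0558 Pa
Step 2: Multiply by wing area and lift coefficient: L = 20634.0558 * 48.5 * 0.814
Step 3: L = 1000751.7075 * 0.814 = 814611.9 N

814611.9


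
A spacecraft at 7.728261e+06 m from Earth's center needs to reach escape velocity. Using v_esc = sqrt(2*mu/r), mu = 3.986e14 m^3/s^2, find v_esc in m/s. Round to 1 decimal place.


Step 1: 2*mu/r = 2 * 3.986e14 / 7.728261e+06 = 103153866.0508
Step 2: v_esc = sqrt(103153866.0508) = 10156.5 m/s

10156.5


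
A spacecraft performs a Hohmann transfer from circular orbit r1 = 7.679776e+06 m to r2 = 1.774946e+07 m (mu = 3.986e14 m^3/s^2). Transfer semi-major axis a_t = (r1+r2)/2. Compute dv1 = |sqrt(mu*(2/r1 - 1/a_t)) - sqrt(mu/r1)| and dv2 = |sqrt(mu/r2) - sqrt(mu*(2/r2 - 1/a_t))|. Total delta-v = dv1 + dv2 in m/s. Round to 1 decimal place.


Step 1: Transfer semi-major axis a_t = (7.679776e+06 + 1.774946e+07) / 2 = 1.271462e+07 m
Step 2: v1 (circular at r1) = sqrt(mu/r1) = 7204.34 m/s
Step 3: v_t1 = sqrt(mu*(2/r1 - 1/a_t)) = 8512.07 m/s
Step 4: dv1 = |8512.07 - 7204.34| = 1307.73 m/s
Step 5: v2 (circular at r2) = 4738.88 m/s, v_t2 = 3682.97 m/s
Step 6: dv2 = |4738.88 - 3682.97| = 1055.91 m/s
Step 7: Total delta-v = 1307.73 + 1055.91 = 2363.6 m/s

2363.6


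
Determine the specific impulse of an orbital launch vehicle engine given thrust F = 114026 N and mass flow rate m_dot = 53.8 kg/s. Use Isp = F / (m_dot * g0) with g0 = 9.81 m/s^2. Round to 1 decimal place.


Step 1: m_dot * g0 = 53.8 * 9.81 = 527.78
Step 2: Isp = 114026 / 527.78 = 216.0 s

216.0


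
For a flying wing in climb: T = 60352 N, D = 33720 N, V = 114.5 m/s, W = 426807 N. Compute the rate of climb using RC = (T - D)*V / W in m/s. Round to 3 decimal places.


Step 1: Excess thrust = T - D = 60352 - 33720 = 26632 N
Step 2: Excess power = 26632 * 114.5 = 3049364.0 W
Step 3: RC = 3049364.0 / 426807 = 7.145 m/s

7.145


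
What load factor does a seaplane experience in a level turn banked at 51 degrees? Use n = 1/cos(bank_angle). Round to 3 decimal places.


Step 1: Convert 51 degrees to radians = 0.890118
Step 2: cos(51 deg) = 0.62932
Step 3: n = 1 / 0.62932 = 1.589

1.589


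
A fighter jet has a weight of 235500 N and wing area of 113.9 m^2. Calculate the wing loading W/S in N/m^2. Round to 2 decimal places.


Step 1: Wing loading = W / S = 235500 / 113.9
Step 2: Wing loading = 2067.60 N/m^2

2067.60


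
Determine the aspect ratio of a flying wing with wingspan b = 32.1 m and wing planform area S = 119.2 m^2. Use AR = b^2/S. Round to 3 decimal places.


Step 1: b^2 = 32.1^2 = 1030.41
Step 2: AR = 1030.41 / 119.2 = 8.644

8.644
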